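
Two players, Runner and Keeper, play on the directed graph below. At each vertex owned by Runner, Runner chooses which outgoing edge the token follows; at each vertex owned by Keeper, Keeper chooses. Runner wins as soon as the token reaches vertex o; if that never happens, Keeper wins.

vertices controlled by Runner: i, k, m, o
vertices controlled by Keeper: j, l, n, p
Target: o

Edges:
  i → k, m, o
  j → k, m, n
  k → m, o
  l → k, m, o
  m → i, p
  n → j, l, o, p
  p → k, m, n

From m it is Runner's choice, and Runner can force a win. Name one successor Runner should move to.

A0 = {o}
A1: add {i, k} — i (Runner) has i→o; k (Runner) has k→o.
A2: add {m} — m (Runner) has m→i.
A3: add {l} — l (Keeper): all of {k, m, o} already in.
A4 = A3; e.g. j (Keeper) can still go to n. Fixed point.
From m, successor i is in the attractor (rank 1); the other successor p is not.

i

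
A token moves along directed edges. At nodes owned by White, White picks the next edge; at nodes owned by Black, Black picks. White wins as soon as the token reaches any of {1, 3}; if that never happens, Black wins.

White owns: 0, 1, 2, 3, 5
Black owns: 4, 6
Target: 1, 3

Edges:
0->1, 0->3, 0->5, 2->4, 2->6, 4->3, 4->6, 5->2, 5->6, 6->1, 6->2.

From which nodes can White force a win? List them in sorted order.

A0 = {1, 3}
A1: add {0} — 0 (White) has 0→1.
A2 = A1; e.g. 2 (White) has no edge into A1. Fixed point.
White's winning region = {0, 1, 3}.

0, 1, 3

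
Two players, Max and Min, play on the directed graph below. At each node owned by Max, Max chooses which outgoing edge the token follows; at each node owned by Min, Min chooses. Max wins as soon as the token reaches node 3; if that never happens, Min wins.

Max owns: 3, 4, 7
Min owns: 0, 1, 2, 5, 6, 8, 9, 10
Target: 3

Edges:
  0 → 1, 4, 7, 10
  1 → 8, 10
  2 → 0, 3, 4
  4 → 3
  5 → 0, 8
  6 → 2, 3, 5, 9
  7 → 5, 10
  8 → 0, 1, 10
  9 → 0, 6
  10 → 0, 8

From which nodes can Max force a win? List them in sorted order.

A0 = {3}
A1: add {4} — 4 (Max) has 4→3.
A2 = A1; e.g. 0 (Min) can still go to 1. Fixed point.
Max's winning region = {3, 4}.

3, 4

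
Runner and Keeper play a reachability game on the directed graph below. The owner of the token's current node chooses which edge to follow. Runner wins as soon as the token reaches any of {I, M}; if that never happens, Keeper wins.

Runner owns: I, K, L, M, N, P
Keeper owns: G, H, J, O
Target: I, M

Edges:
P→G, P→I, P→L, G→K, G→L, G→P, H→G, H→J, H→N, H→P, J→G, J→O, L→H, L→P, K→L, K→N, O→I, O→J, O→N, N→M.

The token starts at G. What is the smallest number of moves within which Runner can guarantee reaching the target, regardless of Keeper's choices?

3

A0 = {I, M}
A1: add {N, P} — N (Runner) has N→M; P (Runner) has P→I.
A2: add {K, L} — K (Runner) has K→N; L (Runner) has L→P.
A3: add {G} — G (Keeper): all of {K, L, P} already in.
A4 = A3; e.g. H (Keeper) can still go to J. Fixed point.
G enters the attractor at level 3, so Runner can force the target in 3 moves from there.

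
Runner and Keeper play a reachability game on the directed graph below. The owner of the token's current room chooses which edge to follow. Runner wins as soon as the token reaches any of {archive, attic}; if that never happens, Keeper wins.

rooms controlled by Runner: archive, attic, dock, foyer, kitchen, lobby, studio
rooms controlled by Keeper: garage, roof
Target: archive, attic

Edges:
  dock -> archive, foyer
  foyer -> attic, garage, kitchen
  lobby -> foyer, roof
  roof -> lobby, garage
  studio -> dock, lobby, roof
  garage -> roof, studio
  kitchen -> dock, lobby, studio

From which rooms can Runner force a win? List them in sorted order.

archive, attic, dock, foyer, kitchen, lobby, studio

A0 = {archive, attic}
A1: add {dock, foyer} — dock (Runner) has dock→archive; foyer (Runner) has foyer→attic.
A2: add {kitchen, lobby, studio} — lobby (Runner) has lobby→foyer; studio (Runner) has studio→dock; kitchen (Runner) has kitchen→dock.
A3 = A2; e.g. roof (Keeper) can still go to garage. Fixed point.
Runner's winning region = {archive, attic, dock, foyer, kitchen, lobby, studio}.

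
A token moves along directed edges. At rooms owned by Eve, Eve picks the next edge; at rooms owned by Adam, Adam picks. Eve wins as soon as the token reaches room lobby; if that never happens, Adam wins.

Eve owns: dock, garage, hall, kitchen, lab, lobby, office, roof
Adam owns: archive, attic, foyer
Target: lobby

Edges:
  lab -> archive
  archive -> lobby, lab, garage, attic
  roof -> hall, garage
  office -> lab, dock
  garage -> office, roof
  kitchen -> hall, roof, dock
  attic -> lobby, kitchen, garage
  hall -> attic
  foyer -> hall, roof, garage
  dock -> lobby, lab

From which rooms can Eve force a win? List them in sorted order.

A0 = {lobby}
A1: add {dock} — dock (Eve) has dock→lobby.
A2: add {kitchen, office} — office (Eve) has office→dock; kitchen (Eve) has kitchen→dock.
A3: add {garage} — garage (Eve) has garage→office.
A4: add {attic, roof} — roof (Eve) has roof→garage; attic (Adam): all of {lobby, kitchen, garage} already in.
A5: add {hall} — hall (Eve) has hall→attic.
A6: add {foyer} — foyer (Adam): all of {hall, roof, garage} already in.
A7 = A6; e.g. archive (Adam) can still go to lab. Fixed point.
Eve's winning region = {attic, dock, foyer, garage, hall, kitchen, lobby, office, roof}.

attic, dock, foyer, garage, hall, kitchen, lobby, office, roof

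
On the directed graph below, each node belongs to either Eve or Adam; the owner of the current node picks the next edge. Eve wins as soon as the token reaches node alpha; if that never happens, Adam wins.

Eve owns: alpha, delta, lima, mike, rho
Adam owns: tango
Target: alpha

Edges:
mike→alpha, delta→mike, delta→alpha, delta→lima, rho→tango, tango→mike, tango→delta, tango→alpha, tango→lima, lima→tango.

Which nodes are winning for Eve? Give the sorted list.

A0 = {alpha}
A1: add {delta, mike} — mike (Eve) has mike→alpha; delta (Eve) has delta→alpha.
A2 = A1; e.g. rho (Eve) has no edge into A1. Fixed point.
Eve's winning region = {alpha, delta, mike}.

alpha, delta, mike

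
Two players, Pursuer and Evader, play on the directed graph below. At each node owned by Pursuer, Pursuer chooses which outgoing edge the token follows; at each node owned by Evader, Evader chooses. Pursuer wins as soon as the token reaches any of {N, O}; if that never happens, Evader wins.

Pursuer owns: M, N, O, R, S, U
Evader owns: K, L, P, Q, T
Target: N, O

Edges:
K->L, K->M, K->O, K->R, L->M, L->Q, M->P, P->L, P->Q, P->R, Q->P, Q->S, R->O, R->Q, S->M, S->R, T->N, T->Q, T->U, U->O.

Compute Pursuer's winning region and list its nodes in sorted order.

A0 = {N, O}
A1: add {R, U} — R (Pursuer) has R→O; U (Pursuer) has U→O.
A2: add {S} — S (Pursuer) has S→R.
A3 = A2; e.g. K (Evader) can still go to L. Fixed point.
Pursuer's winning region = {N, O, R, S, U}.

N, O, R, S, U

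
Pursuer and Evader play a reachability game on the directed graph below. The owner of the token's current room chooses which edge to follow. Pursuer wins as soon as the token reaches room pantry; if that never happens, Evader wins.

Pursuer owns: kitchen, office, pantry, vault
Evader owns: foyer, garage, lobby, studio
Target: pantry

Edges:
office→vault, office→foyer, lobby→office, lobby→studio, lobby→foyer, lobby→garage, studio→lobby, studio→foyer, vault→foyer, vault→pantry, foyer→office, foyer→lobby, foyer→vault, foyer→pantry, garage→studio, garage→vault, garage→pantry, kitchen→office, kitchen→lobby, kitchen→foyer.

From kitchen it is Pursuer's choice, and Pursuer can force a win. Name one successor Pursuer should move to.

A0 = {pantry}
A1: add {vault} — vault (Pursuer) has vault→pantry.
A2: add {office} — office (Pursuer) has office→vault.
A3: add {kitchen} — kitchen (Pursuer) has kitchen→office.
A4 = A3; e.g. lobby (Evader) can still go to studio. Fixed point.
From kitchen, successor office is in the attractor (rank 2); the other successors foyer, lobby are not.

office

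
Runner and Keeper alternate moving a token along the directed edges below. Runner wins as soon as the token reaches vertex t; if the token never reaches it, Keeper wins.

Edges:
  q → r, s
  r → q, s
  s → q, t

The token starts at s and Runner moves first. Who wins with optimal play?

Track states (vertex, player-to-move).
A0 = {(t,Runner), (t,Keeper)}
A1: add {(s,Runner)}.
(s,Runner) ∈ A1 ⇒ Runner forces the target.

Runner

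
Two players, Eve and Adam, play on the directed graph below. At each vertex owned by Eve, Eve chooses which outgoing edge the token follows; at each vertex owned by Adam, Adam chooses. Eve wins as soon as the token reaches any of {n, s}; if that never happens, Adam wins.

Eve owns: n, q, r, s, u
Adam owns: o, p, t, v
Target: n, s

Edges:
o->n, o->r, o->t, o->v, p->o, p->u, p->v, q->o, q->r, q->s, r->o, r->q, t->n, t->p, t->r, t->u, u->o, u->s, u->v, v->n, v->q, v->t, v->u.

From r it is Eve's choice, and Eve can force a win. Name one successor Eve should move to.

q

A0 = {n, s}
A1: add {q, u} — q (Eve) has q→s; u (Eve) has u→s.
A2: add {r} — r (Eve) has r→q.
A3 = A2; e.g. o (Adam) can still go to t. Fixed point.
From r, successor q is in the attractor (rank 1); the other successor o is not.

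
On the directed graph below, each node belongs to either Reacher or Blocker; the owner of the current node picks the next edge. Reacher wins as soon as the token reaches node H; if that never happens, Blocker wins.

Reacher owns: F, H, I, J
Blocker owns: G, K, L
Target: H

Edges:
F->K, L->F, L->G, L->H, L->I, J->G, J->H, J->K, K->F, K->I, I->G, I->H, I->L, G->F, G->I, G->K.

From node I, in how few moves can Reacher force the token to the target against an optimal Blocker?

1

A0 = {H}
A1: add {I, J} — I (Reacher) has I→H; J (Reacher) has J→H.
A2 = A1; e.g. F (Reacher) has no edge into A1. Fixed point.
I enters the attractor at level 1, so Reacher can force the target in 1 move from there.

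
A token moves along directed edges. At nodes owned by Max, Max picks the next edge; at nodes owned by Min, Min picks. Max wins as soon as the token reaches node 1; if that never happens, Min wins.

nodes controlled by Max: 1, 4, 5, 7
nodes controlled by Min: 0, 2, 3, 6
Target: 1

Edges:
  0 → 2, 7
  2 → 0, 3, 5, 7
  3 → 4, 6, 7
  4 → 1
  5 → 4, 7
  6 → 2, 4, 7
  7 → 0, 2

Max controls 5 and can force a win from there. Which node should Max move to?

A0 = {1}
A1: add {4} — 4 (Max) has 4→1.
A2: add {5} — 5 (Max) has 5→4.
A3 = A2; e.g. 0 (Min) can still go to 2. Fixed point.
From 5, successor 4 is in the attractor (rank 1); the other successor 7 is not.

4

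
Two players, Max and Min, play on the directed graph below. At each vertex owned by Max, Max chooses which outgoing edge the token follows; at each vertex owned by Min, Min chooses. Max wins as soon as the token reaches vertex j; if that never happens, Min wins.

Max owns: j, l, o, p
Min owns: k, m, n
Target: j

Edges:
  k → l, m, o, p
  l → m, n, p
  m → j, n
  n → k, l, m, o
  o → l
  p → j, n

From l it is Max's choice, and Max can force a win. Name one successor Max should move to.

p

A0 = {j}
A1: add {p} — p (Max) has p→j.
A2: add {l} — l (Max) has l→p.
A3: add {o} — o (Max) has o→l.
A4 = A3; e.g. k (Min) can still go to m. Fixed point.
From l, successor p is in the attractor (rank 1); the other successors m, n are not.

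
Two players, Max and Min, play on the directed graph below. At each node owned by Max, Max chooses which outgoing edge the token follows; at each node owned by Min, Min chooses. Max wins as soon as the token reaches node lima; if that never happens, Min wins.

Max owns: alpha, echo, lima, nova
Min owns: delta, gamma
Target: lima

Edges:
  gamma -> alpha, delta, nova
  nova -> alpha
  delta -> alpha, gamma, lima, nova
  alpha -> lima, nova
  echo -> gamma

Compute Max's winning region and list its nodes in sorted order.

A0 = {lima}
A1: add {alpha} — alpha (Max) has alpha→lima.
A2: add {nova} — nova (Max) has nova→alpha.
A3 = A2; e.g. delta (Min) can still go to gamma. Fixed point.
Max's winning region = {alpha, lima, nova}.

alpha, lima, nova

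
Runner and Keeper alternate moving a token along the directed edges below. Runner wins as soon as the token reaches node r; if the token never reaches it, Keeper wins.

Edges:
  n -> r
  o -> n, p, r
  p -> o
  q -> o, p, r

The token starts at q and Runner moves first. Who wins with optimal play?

Runner

Track states (vertex, player-to-move).
A0 = {(r,Runner), (r,Keeper)}
A1: add {(n,Runner), (n,Keeper), (o,Runner), (q,Runner)}.
(q,Runner) ∈ A1 ⇒ Runner forces the target.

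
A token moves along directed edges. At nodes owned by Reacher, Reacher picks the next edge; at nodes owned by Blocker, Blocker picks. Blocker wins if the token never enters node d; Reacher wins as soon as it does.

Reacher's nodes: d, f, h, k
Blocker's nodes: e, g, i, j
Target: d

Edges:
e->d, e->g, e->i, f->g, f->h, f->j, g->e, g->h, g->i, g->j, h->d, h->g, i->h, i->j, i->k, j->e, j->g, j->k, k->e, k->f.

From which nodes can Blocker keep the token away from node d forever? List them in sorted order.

A0 = {d}
A1: add {h} — h (Reacher) has h→d.
A2: add {f} — f (Reacher) has f→h.
A3: add {k} — k (Reacher) has k→f.
A4 = A3; e.g. e (Blocker) can still go to g. Fixed point.
Reacher's attractor = {d, f, h, k}; Blocker avoids the target exactly from the complement.

e, g, i, j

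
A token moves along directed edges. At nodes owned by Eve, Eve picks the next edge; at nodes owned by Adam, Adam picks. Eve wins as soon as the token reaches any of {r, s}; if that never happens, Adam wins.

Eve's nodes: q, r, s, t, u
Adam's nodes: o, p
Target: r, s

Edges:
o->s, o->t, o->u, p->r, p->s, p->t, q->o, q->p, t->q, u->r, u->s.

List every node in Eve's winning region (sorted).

A0 = {r, s}
A1: add {u} — u (Eve) has u→r.
A2 = A1; e.g. o (Adam) can still go to t. Fixed point.
Eve's winning region = {r, s, u}.

r, s, u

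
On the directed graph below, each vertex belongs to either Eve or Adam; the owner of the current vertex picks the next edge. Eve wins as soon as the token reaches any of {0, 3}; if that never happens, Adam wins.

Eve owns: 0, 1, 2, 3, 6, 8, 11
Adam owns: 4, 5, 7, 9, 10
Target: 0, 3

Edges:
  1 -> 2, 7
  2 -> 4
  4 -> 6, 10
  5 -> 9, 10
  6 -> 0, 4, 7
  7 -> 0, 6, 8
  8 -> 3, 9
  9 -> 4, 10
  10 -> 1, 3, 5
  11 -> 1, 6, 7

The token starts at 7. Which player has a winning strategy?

Eve

A0 = {0, 3}
A1: add {6, 8} — 6 (Eve) has 6→0; 8 (Eve) has 8→3.
A2: add {7, 11} — 7 (Adam): all of {0, 6, 8} already in; 11 (Eve) has 11→6.
7 ∈ A2, so Eve can force the target.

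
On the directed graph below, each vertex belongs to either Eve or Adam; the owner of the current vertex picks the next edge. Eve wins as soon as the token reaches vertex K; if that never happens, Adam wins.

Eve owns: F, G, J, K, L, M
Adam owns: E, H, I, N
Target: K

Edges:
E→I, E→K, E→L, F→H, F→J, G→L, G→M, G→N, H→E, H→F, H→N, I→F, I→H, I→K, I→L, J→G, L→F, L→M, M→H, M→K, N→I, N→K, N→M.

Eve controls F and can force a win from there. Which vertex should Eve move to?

J

A0 = {K}
A1: add {M} — M (Eve) has M→K.
A2: add {G, L} — G (Eve) has G→M; L (Eve) has L→M.
A3: add {J} — J (Eve) has J→G.
A4: add {F} — F (Eve) has F→J.
A5 = A4; e.g. E (Adam) can still go to I. Fixed point.
From F, successor J is in the attractor (rank 3); the other successor H is not.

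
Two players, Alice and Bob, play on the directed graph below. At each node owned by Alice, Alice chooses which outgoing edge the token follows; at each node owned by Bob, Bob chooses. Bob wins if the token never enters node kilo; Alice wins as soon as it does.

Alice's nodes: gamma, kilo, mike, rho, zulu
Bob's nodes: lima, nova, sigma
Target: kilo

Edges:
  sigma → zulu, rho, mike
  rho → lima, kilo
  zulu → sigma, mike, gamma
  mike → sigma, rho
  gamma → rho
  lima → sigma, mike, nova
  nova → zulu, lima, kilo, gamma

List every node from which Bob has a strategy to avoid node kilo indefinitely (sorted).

A0 = {kilo}
A1: add {rho} — rho (Alice) has rho→kilo.
A2: add {gamma, mike} — mike (Alice) has mike→rho; gamma (Alice) has gamma→rho.
A3: add {zulu} — zulu (Alice) has zulu→mike.
A4: add {sigma} — sigma (Bob): all of {zulu, rho, mike} already in.
A5 = A4; e.g. lima (Bob) can still go to nova. Fixed point.
Alice's attractor = {gamma, kilo, mike, rho, sigma, zulu}; Bob avoids the target exactly from the complement.

lima, nova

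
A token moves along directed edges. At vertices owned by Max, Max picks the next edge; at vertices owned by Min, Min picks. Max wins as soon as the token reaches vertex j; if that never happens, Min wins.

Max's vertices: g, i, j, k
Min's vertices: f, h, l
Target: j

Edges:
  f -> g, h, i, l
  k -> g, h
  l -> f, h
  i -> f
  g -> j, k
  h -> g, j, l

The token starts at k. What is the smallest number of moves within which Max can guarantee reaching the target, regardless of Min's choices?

2

A0 = {j}
A1: add {g} — g (Max) has g→j.
A2: add {k} — k (Max) has k→g.
A3 = A2; e.g. f (Min) can still go to h. Fixed point.
k enters the attractor at level 2, so Max can force the target in 2 moves from there.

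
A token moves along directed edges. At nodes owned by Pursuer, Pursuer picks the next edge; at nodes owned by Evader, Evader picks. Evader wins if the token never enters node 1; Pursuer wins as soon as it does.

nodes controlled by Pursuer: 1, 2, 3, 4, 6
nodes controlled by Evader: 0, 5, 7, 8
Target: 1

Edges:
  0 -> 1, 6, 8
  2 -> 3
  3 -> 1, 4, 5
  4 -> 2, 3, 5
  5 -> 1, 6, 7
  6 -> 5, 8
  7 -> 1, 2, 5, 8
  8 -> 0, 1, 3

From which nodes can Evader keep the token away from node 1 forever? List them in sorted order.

0, 5, 6, 7, 8

A0 = {1}
A1: add {3} — 3 (Pursuer) has 3→1.
A2: add {2, 4} — 2 (Pursuer) has 2→3; 4 (Pursuer) has 4→3.
A3 = A2; e.g. 0 (Evader) can still go to 6. Fixed point.
Pursuer's attractor = {1, 2, 3, 4}; Evader avoids the target exactly from the complement.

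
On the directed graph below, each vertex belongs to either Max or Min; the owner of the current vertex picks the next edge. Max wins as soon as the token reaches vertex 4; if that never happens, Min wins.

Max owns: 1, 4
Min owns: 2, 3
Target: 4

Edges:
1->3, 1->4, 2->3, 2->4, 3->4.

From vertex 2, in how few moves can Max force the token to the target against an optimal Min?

2

A0 = {4}
A1: add {1, 3} — 1 (Max) has 1→4; 3 (Min): all of {4} already in.
A2: add {2} — 2 (Min): all of {3, 4} already in.
A2 = all vertices. Fixed point.
2 enters the attractor at level 2, so Max can force the target in 2 moves from there.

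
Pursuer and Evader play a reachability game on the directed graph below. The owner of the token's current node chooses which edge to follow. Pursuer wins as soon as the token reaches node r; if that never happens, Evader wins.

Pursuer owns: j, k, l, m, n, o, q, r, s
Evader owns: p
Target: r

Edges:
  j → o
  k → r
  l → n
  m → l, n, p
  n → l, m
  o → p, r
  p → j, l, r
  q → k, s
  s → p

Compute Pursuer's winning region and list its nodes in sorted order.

j, k, o, q, r

A0 = {r}
A1: add {k, o} — k (Pursuer) has k→r; o (Pursuer) has o→r.
A2: add {j, q} — j (Pursuer) has j→o; q (Pursuer) has q→k.
A3 = A2; e.g. l (Pursuer) has no edge into A2. Fixed point.
Pursuer's winning region = {j, k, o, q, r}.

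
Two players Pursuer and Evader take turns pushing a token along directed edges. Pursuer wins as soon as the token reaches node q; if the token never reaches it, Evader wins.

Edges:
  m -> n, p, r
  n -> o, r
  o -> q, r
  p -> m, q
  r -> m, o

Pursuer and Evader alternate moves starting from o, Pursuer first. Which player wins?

Pursuer

Track states (vertex, player-to-move).
A0 = {(q,Pursuer), (q,Evader)}
A1: add {(o,Pursuer), (p,Pursuer)}.
(o,Pursuer) ∈ A1 ⇒ Pursuer forces the target.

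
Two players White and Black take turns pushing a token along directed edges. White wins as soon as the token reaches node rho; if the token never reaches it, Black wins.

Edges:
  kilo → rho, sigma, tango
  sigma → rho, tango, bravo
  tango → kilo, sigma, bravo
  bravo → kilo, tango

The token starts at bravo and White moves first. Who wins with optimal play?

Black

Track states (vertex, player-to-move).
A0 = {(rho,White), (rho,Black)}
A1: add {(kilo,White), (sigma,White)}.
A2 = A1; e.g. (kilo,Black) stays out. (bravo,White) never enters ⇒ Black avoids the target.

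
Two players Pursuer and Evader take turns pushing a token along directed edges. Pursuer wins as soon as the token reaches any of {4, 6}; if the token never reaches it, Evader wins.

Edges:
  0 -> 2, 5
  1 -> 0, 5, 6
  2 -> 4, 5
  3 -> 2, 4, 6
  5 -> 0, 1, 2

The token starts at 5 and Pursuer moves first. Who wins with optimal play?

Track states (vertex, player-to-move).
A0 = {(4,Pursuer), (4,Evader), (6,Pursuer), (6,Evader)}
A1: add {(1,Pursuer), (2,Pursuer), (3,Pursuer)}.
A2: add {(3,Evader)}.
A3 = A2; e.g. (0,Pursuer) stays out. (5,Pursuer) never enters ⇒ Evader avoids the target.

Evader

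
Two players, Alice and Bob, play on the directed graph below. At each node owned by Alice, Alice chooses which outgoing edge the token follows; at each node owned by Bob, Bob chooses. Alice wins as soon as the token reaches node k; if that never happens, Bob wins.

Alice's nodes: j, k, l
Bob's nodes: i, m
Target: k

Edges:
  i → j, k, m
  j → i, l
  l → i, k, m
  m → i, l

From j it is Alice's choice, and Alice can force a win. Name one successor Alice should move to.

l

A0 = {k}
A1: add {l} — l (Alice) has l→k.
A2: add {j} — j (Alice) has j→l.
A3 = A2; e.g. i (Bob) can still go to m. Fixed point.
From j, successor l is in the attractor (rank 1); the other successor i is not.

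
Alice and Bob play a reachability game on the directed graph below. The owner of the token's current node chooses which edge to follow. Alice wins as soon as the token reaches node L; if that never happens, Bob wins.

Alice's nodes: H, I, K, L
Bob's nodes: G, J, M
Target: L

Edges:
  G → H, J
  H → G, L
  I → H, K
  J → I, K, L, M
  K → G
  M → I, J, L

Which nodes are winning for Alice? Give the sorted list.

A0 = {L}
A1: add {H} — H (Alice) has H→L.
A2: add {I} — I (Alice) has I→H.
A3 = A2; e.g. G (Bob) can still go to J. Fixed point.
Alice's winning region = {H, I, L}.

H, I, L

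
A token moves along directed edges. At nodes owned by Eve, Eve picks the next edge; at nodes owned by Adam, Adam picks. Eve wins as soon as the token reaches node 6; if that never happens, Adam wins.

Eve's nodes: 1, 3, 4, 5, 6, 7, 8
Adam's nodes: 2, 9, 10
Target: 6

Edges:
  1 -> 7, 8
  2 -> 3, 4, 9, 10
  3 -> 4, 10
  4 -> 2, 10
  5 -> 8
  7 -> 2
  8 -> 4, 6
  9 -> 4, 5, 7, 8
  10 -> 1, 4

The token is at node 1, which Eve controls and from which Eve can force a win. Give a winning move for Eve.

A0 = {6}
A1: add {8} — 8 (Eve) has 8→6.
A2: add {1, 5} — 1 (Eve) has 1→8; 5 (Eve) has 5→8.
A3 = A2; e.g. 2 (Adam) can still go to 3. Fixed point.
From 1, successor 8 is in the attractor (rank 1); the other successor 7 is not.

8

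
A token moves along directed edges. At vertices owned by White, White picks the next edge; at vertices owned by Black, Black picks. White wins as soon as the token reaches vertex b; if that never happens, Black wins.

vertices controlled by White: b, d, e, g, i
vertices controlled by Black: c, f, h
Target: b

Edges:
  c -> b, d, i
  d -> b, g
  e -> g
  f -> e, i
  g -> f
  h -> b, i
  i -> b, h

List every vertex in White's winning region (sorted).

A0 = {b}
A1: add {d, i} — d (White) has d→b; i (White) has i→b.
A2: add {c, h} — c (Black): all of {b, d, i} already in; h (Black): all of {b, i} already in.
A3 = A2; e.g. e (White) has no edge into A2. Fixed point.
White's winning region = {b, c, d, h, i}.

b, c, d, h, i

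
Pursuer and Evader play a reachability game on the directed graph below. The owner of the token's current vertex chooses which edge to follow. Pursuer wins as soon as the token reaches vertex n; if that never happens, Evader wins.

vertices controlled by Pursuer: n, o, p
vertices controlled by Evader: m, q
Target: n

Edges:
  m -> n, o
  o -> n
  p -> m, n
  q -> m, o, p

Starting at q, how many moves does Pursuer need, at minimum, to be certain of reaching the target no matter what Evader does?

3

A0 = {n}
A1: add {o, p} — o (Pursuer) has o→n; p (Pursuer) has p→n.
A2: add {m} — m (Evader): all of {n, o} already in.
A3: add {q} — q (Evader): all of {m, o, p} already in.
A3 = all vertices. Fixed point.
q enters the attractor at level 3, so Pursuer can force the target in 3 moves from there.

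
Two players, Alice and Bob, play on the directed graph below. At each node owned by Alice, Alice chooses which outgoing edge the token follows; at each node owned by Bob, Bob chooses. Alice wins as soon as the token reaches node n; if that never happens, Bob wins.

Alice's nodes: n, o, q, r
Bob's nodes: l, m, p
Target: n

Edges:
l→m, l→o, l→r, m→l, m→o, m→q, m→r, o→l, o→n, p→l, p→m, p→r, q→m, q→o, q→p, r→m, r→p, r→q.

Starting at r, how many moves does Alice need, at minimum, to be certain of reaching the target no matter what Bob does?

A0 = {n}
A1: add {o} — o (Alice) has o→n.
A2: add {q} — q (Alice) has q→o.
A3: add {r} — r (Alice) has r→q.
A4 = A3; e.g. l (Bob) can still go to m. Fixed point.
r enters the attractor at level 3, so Alice can force the target in 3 moves from there.

3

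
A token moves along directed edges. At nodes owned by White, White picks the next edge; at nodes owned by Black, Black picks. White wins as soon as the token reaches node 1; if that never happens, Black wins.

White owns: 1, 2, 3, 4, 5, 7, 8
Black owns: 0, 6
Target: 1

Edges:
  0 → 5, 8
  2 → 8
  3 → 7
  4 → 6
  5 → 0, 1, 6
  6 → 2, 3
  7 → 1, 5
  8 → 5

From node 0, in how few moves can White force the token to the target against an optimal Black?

3

A0 = {1}
A1: add {5, 7} — 5 (White) has 5→1; 7 (White) has 7→1.
A2: add {3, 8} — 3 (White) has 3→7; 8 (White) has 8→5.
A3: add {0, 2} — 0 (Black): all of {5, 8} already in; 2 (White) has 2→8.
0 enters the attractor at level 3, so White can force the target in 3 moves from there.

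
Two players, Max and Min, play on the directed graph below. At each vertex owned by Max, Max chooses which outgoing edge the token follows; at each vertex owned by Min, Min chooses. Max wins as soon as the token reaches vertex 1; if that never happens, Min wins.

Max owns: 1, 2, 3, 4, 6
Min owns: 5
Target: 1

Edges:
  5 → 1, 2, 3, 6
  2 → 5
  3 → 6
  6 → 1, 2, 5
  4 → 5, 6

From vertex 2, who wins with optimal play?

Min

A0 = {1}
A1: add {6} — 6 (Max) has 6→1.
A2: add {3, 4} — 3 (Max) has 3→6; 4 (Max) has 4→6.
A3 = A2; e.g. 2 (Max) has no edge into A2. Fixed point.
2 never enters the attractor, so Min can avoid the target forever.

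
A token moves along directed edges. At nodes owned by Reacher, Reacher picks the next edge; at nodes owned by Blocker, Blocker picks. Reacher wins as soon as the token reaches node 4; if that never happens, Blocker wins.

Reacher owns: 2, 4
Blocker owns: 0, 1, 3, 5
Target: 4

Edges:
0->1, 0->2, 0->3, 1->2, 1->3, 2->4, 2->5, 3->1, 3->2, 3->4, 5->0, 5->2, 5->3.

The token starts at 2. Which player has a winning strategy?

A0 = {4}
A1: add {2} — 2 (Reacher) has 2→4.
A2 = A1; e.g. 0 (Blocker) can still go to 1. Fixed point.
2 ∈ A1, so Reacher can force the target.

Reacher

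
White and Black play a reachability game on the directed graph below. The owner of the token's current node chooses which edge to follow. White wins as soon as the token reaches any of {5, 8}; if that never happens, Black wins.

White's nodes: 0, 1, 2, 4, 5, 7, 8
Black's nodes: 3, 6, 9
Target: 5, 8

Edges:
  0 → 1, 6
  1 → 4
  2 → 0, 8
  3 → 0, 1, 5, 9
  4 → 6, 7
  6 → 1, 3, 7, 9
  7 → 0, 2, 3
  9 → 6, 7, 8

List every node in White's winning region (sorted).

A0 = {5, 8}
A1: add {2} — 2 (White) has 2→8.
A2: add {7} — 7 (White) has 7→2.
A3: add {4} — 4 (White) has 4→7.
A4: add {1} — 1 (White) has 1→4.
A5: add {0} — 0 (White) has 0→1.
A6 = A5; e.g. 3 (Black) can still go to 9. Fixed point.
White's winning region = {0, 1, 2, 4, 5, 7, 8}.

0, 1, 2, 4, 5, 7, 8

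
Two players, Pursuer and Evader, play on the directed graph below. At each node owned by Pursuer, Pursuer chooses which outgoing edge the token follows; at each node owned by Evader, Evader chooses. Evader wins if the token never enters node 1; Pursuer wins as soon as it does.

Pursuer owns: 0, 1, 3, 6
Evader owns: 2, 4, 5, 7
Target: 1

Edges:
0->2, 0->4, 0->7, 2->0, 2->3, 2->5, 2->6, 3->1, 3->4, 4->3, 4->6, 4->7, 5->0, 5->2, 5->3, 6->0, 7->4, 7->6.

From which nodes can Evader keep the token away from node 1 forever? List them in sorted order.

0, 2, 4, 5, 6, 7

A0 = {1}
A1: add {3} — 3 (Pursuer) has 3→1.
A2 = A1; e.g. 0 (Pursuer) has no edge into A1. Fixed point.
Pursuer's attractor = {1, 3}; Evader avoids the target exactly from the complement.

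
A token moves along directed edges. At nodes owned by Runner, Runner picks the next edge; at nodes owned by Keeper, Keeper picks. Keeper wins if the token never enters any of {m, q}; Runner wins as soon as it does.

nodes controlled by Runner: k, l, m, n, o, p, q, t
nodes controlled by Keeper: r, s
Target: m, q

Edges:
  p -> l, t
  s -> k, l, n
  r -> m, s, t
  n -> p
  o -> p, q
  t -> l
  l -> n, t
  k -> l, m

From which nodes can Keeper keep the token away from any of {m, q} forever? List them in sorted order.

l, n, p, r, s, t

A0 = {m, q}
A1: add {k, o} — k (Runner) has k→m; o (Runner) has o→q.
A2 = A1; e.g. l (Runner) has no edge into A1. Fixed point.
Runner's attractor = {k, m, o, q}; Keeper avoids the target exactly from the complement.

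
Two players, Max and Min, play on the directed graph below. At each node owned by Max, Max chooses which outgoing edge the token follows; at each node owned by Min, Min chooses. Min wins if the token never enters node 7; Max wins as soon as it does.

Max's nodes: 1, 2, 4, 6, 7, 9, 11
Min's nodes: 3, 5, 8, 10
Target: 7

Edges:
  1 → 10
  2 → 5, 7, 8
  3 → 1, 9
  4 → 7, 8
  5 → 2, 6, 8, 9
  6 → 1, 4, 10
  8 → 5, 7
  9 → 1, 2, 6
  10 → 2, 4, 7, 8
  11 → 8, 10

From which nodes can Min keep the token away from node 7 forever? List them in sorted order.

A0 = {7}
A1: add {2, 4} — 2 (Max) has 2→7; 4 (Max) has 4→7.
A2: add {6, 9} — 6 (Max) has 6→4; 9 (Max) has 9→2.
A3 = A2; e.g. 1 (Max) has no edge into A2. Fixed point.
Max's attractor = {2, 4, 6, 7, 9}; Min avoids the target exactly from the complement.

1, 3, 5, 8, 10, 11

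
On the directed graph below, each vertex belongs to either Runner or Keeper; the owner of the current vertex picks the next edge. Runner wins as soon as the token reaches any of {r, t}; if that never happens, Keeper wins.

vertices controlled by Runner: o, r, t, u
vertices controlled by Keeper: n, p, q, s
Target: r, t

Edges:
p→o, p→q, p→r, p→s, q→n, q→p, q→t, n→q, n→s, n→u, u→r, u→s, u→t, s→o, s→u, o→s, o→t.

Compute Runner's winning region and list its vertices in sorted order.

o, r, s, t, u

A0 = {r, t}
A1: add {o, u} — o (Runner) has o→t; u (Runner) has u→r.
A2: add {s} — s (Keeper): all of {o, u} already in.
A3 = A2; e.g. n (Keeper) can still go to q. Fixed point.
Runner's winning region = {o, r, s, t, u}.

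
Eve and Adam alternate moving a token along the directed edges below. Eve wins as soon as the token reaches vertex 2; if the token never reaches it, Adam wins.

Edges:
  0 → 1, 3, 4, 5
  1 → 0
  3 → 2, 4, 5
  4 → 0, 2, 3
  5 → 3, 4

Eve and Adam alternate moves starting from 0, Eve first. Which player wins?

Eve

Track states (vertex, player-to-move).
A0 = {(2,Eve), (2,Adam)}
A1: add {(3,Eve), (4,Eve)}.
A2: add {(5,Adam)}.
A3: add {(0,Eve)}.
(0,Eve) ∈ A3 ⇒ Eve forces the target.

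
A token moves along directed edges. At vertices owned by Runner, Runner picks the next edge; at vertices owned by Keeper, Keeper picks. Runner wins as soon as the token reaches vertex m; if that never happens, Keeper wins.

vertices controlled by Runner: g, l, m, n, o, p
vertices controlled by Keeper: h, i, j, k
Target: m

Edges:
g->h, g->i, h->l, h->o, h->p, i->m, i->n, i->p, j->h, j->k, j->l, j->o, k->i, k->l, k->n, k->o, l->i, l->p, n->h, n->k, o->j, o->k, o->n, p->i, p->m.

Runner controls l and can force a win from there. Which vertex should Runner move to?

p

A0 = {m}
A1: add {p} — p (Runner) has p→m.
A2: add {l} — l (Runner) has l→p.
A3 = A2; e.g. g (Runner) has no edge into A2. Fixed point.
From l, successor p is in the attractor (rank 1); the other successor i is not.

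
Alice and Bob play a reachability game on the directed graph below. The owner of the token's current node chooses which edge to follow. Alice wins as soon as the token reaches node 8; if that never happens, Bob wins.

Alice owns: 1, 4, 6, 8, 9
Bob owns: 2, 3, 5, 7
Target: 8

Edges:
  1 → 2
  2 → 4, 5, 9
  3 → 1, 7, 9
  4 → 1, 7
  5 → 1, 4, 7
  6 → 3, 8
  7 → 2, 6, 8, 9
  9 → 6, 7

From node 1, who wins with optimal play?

Bob

A0 = {8}
A1: add {6} — 6 (Alice) has 6→8.
A2: add {9} — 9 (Alice) has 9→6.
A3 = A2; e.g. 1 (Alice) has no edge into A2. Fixed point.
1 never enters the attractor, so Bob can avoid the target forever.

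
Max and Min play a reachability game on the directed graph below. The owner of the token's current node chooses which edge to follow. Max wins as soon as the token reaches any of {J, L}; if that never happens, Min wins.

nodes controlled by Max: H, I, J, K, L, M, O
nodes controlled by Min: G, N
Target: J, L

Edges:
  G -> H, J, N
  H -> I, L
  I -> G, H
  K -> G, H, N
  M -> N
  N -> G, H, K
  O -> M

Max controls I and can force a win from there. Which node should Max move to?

A0 = {J, L}
A1: add {H} — H (Max) has H→L.
A2: add {I, K} — I (Max) has I→H; K (Max) has K→H.
A3 = A2; e.g. G (Min) can still go to N. Fixed point.
From I, successor H is in the attractor (rank 1); the other successor G is not.

H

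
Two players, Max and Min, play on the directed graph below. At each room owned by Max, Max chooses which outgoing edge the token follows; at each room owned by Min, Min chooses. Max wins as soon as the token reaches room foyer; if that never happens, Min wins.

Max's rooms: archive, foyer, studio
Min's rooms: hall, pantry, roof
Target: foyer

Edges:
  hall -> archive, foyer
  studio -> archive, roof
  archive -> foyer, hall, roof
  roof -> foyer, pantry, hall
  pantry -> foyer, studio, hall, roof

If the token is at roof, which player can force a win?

Min

A0 = {foyer}
A1: add {archive} — archive (Max) has archive→foyer.
A2: add {hall, studio} — studio (Max) has studio→archive; hall (Min): all of {archive, foyer} already in.
A3 = A2; e.g. pantry (Min) can still go to roof. Fixed point.
roof never enters the attractor, so Min can avoid the target forever.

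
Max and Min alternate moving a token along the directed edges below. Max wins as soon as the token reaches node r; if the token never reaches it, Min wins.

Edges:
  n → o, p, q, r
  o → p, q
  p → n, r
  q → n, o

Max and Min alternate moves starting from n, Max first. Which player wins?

Track states (vertex, player-to-move).
A0 = {(r,Max), (r,Min)}
A1: add {(n,Max), (p,Max)}.
(n,Max) ∈ A1 ⇒ Max forces the target.

Max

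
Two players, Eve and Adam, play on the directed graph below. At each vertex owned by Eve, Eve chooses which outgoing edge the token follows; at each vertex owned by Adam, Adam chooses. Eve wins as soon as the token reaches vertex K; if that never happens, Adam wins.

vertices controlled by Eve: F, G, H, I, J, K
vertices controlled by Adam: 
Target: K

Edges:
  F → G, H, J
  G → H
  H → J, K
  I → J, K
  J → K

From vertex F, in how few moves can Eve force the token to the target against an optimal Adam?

2

A0 = {K}
A1: add {H, I, J} — H (Eve) has H→K; I (Eve) has I→K; J (Eve) has J→K.
A2: add {F, G} — F (Eve) has F→H; G (Eve) has G→H.
A2 = all vertices. Fixed point.
F enters the attractor at level 2, so Eve can force the target in 2 moves from there.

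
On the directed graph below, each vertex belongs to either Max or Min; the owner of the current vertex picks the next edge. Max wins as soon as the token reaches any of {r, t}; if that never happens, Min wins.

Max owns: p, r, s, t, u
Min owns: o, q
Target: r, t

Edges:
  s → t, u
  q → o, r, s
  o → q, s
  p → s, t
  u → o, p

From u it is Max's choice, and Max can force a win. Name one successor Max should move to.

p

A0 = {r, t}
A1: add {p, s} — p (Max) has p→t; s (Max) has s→t.
A2: add {u} — u (Max) has u→p.
A3 = A2; e.g. o (Min) can still go to q. Fixed point.
From u, successor p is in the attractor (rank 1); the other successor o is not.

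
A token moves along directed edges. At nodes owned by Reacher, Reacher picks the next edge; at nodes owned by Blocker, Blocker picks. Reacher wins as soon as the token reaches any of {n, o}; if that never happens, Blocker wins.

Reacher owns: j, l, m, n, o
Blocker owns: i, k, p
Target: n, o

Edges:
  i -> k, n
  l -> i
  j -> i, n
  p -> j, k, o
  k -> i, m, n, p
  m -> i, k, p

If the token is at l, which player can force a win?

Blocker

A0 = {n, o}
A1: add {j} — j (Reacher) has j→n.
A2 = A1; e.g. i (Blocker) can still go to k. Fixed point.
l never enters the attractor, so Blocker can avoid the target forever.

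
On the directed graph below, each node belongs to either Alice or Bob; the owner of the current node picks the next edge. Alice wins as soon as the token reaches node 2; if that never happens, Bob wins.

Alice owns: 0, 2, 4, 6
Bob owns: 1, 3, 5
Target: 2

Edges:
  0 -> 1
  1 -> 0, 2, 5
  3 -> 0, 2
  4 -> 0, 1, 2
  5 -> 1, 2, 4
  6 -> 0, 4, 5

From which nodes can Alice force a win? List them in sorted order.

2, 4, 6

A0 = {2}
A1: add {4} — 4 (Alice) has 4→2.
A2: add {6} — 6 (Alice) has 6→4.
A3 = A2; e.g. 0 (Alice) has no edge into A2. Fixed point.
Alice's winning region = {2, 4, 6}.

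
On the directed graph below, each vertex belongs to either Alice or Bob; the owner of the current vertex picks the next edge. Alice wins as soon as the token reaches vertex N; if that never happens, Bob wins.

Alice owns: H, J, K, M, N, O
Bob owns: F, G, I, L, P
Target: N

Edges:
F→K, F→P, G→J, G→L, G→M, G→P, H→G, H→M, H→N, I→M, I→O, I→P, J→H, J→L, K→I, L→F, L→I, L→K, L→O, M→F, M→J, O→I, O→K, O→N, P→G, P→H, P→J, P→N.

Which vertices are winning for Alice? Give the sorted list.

A0 = {N}
A1: add {H, O} — H (Alice) has H→N; O (Alice) has O→N.
A2: add {J} — J (Alice) has J→H.
A3: add {M} — M (Alice) has M→J.
A4 = A3; e.g. F (Bob) can still go to K. Fixed point.
Alice's winning region = {H, J, M, N, O}.

H, J, M, N, O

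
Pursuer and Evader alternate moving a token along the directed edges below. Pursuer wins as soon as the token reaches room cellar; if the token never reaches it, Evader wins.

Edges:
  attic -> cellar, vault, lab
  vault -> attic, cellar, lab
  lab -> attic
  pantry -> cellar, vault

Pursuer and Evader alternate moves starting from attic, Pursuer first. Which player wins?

Track states (vertex, player-to-move).
A0 = {(cellar,Pursuer), (cellar,Evader)}
A1: add {(attic,Pursuer), (vault,Pursuer), (pantry,Pursuer)}.
(attic,Pursuer) ∈ A1 ⇒ Pursuer forces the target.

Pursuer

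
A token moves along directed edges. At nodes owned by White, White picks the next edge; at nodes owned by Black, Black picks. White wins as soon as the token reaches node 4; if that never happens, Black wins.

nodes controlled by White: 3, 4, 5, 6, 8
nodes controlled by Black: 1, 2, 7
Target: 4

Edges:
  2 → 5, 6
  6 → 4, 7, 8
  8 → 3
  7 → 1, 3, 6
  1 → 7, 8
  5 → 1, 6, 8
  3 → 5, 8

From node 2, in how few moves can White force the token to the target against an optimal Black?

A0 = {4}
A1: add {6} — 6 (White) has 6→4.
A2: add {5} — 5 (White) has 5→6.
A3: add {2, 3} — 2 (Black): all of {5, 6} already in; 3 (White) has 3→5.
2 enters the attractor at level 3, so White can force the target in 3 moves from there.

3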